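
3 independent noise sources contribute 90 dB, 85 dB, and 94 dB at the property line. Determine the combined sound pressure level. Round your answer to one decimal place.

95.8 dB

Incoherent sources combine by intensity addition: L_total = 10·log₁₀(Σ 10^(L_i/10)).
Σ 10^(L/10) = 10^(90/10) + 10^(85/10) + 10^(94/10) = 3.828e+09.
L_total = 10·log₁₀(3.828e+09) = 95.83 dB.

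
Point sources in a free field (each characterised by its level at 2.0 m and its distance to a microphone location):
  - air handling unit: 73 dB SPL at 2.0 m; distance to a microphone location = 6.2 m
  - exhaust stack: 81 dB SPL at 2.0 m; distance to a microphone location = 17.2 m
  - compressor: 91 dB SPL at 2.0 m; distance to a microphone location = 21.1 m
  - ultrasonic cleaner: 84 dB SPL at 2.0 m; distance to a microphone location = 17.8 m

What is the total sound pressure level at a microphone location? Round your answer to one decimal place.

72.6 dB SPL

First find each source's level at the receiver (point-source: −20·log₁₀(r/r_ref)), then combine on an intensity basis.
air handling unit: 73 − 20·log₁₀(6.2/2.0) = 73 − 9.83 = 63.17 dB SPL.
exhaust stack: 81 − 20·log₁₀(17.2/2.0) = 81 − 18.69 = 62.31 dB SPL.
compressor: 91 − 20·log₁₀(21.1/2.0) = 91 − 20.47 = 70.53 dB SPL.
ultrasonic cleaner: 84 − 20·log₁₀(17.8/2.0) = 84 − 18.99 = 65.01 dB SPL.
Σ 10^(L/10) = 1.826e+07 → L_total = 10·log₁₀(1.826e+07) = 72.62 dB SPL.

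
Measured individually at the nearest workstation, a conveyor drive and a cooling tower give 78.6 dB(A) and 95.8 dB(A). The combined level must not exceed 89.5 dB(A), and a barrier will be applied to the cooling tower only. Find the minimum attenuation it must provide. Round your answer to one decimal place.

6.7 dB

Fixed contribution from the other source: Σ 10^(L/10) = 10^(78.6/10) = 7.244e+07 (78.60 dB(A)).
The limit corresponds to 10^(89.5/10) = 8.913e+08; subtracting the fixed part leaves 8.188e+08 for the cooling tower, i.e. 89.13 dB(A).
So the cooling tower must be reduced from 95.8 to 89.13 dB(A): IL = 6.67 dB.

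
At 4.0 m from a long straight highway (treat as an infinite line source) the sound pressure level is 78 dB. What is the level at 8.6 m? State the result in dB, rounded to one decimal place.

For a line source, L₂ = L₁ − 10·log₁₀(r₂/r₁).
L₂ = 78 − 10·log₁₀(8.6/4.0) = 78 − 3.324 = 74.68 dB.

74.7 dB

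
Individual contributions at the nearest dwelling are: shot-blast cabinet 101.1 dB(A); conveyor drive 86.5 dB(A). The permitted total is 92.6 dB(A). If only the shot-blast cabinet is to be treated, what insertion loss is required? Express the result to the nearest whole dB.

10 dB

Everything except the shot-blast cabinet sums to 10^(86.5/10) = 4.467e+08 in linear terms, 86.50 dB(A).
The limit corresponds to 10^(92.6/10) = 1.820e+09; subtracting the fixed part leaves 1.373e+09 for the shot-blast cabinet, i.e. 91.38 dB(A).
Required insertion loss = 101.1 − 91.38 = 9.72 dB.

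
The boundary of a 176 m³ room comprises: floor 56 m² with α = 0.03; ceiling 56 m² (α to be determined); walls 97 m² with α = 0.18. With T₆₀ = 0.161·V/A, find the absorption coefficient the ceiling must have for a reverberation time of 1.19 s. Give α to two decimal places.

0.08

From T₆₀ = 0.161·V/A, the target T₆₀ = 1.19 s needs A = 0.161·176/1.19 = 23.81 m².
Absorption from the other surfaces = 56·0.03 + 97·0.18 = 19.14 m², so the ceiling must supply 4.67 m² over 56 m².
α = 4.67/56 = 0.083.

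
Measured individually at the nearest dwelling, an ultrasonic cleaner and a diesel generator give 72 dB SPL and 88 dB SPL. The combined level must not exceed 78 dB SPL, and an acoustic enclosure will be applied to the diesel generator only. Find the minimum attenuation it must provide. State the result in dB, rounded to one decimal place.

11.3 dB

The untreated sources together contribute 10^(72/10) = 1.585e+07, i.e. 72.00 dB SPL.
The limit corresponds to 10^(78/10) = 6.310e+07; subtracting the fixed part leaves 4.725e+07 for the diesel generator, i.e. 76.74 dB SPL.
Required insertion loss = 88 − 76.74 = 11.26 dB.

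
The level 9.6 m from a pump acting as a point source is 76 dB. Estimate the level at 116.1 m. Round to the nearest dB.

54 dB

Spherical spreading from a point source gives a 20·log₁₀(r₂/r₁) drop.
L₂ = 76 − 20·log₁₀(116.1/9.6) = 76 − 21.651 = 54.35 dB.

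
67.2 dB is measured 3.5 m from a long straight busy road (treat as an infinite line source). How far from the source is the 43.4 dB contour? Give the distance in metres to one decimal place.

The 23.8 dB drop corresponds to a distance ratio of 10^(23.8/10) for a line source.
r₂ = 3.5·10^((67.2−43.4)/10) = 3.5·10^(23.8/10) = 839.59 m.

839.6 m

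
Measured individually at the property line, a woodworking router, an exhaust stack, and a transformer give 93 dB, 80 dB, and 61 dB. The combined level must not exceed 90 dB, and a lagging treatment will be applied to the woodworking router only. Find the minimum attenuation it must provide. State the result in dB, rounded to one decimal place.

Everything except the woodworking router sums to 10^(80/10) + 10^(61/10) = 1.013e+08 in linear terms, 80.05 dB.
To meet 90 dB overall, the treated woodworking router may contribute at most 10^(90/10) − 1.013e+08 = 8.987e+08, i.e. 89.54 dB.
Required insertion loss = 93 − 89.54 = 3.46 dB.

3.5 dB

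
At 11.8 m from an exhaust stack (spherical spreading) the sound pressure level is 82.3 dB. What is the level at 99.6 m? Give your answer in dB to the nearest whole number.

Spherical spreading from a point source gives a 20·log₁₀(r₂/r₁) drop.
L₂ = 82.3 − 20·log₁₀(99.6/11.8) = 82.3 − 18.528 = 63.77 dB.

64 dB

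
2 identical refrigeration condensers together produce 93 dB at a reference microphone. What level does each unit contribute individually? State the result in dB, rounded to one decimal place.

90.0 dB

Dividing the total intensity by 2 lowers the level by 10·log₁₀ 2 = 3.010 dB: L₁ = 93 − 3.010.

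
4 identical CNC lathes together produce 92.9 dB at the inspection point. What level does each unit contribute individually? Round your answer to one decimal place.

For N identical incoherent sources L_total = L₁ + 10·log₁₀ N, so L₁ = 92.9 − 10·log₁₀(4) = 92.9 − 6.021.

86.9 dB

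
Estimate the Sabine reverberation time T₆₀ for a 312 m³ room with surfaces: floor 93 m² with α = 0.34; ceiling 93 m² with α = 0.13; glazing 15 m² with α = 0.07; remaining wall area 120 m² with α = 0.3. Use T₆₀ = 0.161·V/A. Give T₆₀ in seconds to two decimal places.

0.62 s

Total absorption A = 93·0.34 + 93·0.13 + 15·0.07 + 120·0.3 = 80.76 m² sabins.
T₆₀ = 0.161·V/A = 0.161·312/80.76 = 0.622 s.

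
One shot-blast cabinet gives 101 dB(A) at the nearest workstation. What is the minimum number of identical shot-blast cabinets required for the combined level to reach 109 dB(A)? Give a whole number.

The shortfall is 109 − 101 = 8.0 dB, and N units add 10·log₁₀ N, so need 10·log₁₀ N ≥ 8.0.
N ≥ 10^(8.0/10) = 6.310, so N = 7.

7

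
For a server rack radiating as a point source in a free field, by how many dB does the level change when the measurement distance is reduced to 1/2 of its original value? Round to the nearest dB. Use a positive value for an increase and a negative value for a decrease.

A point source loses 6 dB per doubling of distance; generally ΔL = −20·log₁₀(r₂/r₁).
ΔL = −20·log₁₀(0.5) = +6.02 dB.

+6 dB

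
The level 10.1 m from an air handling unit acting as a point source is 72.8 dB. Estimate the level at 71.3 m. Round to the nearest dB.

56 dB

Spherical spreading from a point source gives a 20·log₁₀(r₂/r₁) drop.
L₂ = 72.8 − 20·log₁₀(71.3/10.1) = 72.8 − 16.975 = 55.82 dB.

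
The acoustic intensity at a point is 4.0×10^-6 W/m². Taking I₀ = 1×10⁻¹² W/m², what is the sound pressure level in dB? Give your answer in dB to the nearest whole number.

66 dB

I/I₀ = 4.0×10^-6/10⁻¹² = 4.0×10^6, and L = 10·log₁₀(I/I₀).
L = 10·(0.6021 + 6) = 66.02 dB.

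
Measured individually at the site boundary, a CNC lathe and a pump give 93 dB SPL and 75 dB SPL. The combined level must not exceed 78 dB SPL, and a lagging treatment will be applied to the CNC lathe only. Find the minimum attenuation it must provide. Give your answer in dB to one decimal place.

Fixed contribution from the other source: Σ 10^(L/10) = 10^(75/10) = 3.162e+07 (75.00 dB SPL).
To meet 78 dB SPL overall, the treated CNC lathe may contribute at most 10^(78/10) − 3.162e+07 = 3.147e+07, i.e. 74.98 dB SPL.
So the CNC lathe must be reduced from 93 to 74.98 dB SPL: IL = 18.02 dB.

18.0 dB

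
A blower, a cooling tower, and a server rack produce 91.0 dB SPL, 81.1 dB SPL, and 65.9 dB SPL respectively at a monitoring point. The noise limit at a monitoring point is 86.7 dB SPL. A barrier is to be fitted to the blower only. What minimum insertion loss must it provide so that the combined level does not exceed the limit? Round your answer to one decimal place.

Everything except the blower sums to 10^(81.1/10) + 10^(65.9/10) = 1.327e+08 in linear terms, 81.23 dB SPL.
To meet 86.7 dB SPL overall, the treated blower may contribute at most 10^(86.7/10) − 1.327e+08 = 3.350e+08, i.e. 85.25 dB SPL.
Required insertion loss = 91.0 − 85.25 = 5.75 dB.

5.7 dB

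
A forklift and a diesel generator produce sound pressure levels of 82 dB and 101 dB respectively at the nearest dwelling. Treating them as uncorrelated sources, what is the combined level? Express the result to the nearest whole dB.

For uncorrelated sources the intensities add, so convert each level to linear form, sum, and take 10·log₁₀ of the total.
Σ 10^(L/10) = 10^(82/10) + 10^(101/10) = 1.275e+10.
L_total = 10·log₁₀(1.275e+10) = 101.05 dB.

101 dB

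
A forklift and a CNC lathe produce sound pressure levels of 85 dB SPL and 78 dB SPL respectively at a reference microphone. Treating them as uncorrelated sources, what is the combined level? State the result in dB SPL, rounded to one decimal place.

For uncorrelated sources the intensities add, so convert each level to linear form, sum, and take 10·log₁₀ of the total.
Σ 10^(L/10) = 10^(85/10) + 10^(78/10) = 3.793e+08.
L_total = 10·log₁₀(3.793e+08) = 85.79 dB SPL.

85.8 dB SPL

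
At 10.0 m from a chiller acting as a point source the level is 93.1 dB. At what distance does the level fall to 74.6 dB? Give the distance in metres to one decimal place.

For a point source L₁ − L₂ = 20·log₁₀(r₂/r₁), so r₂ = r₁·10^((L₁−L₂)/20).
r₂ = 10.0·10^((93.1−74.6)/20) = 10.0·10^(18.5/20) = 84.14 m.

84.1 m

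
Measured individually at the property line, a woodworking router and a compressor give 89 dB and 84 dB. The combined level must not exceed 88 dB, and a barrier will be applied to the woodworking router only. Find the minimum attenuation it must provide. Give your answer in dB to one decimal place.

3.2 dB

Everything except the woodworking router sums to 10^(84/10) = 2.512e+08 in linear terms, 84.00 dB.
To meet 88 dB overall, the treated woodworking router may contribute at most 10^(88/10) − 2.512e+08 = 3.798e+08, i.e. 85.80 dB.
Required insertion loss = 89 − 85.80 = 3.20 dB.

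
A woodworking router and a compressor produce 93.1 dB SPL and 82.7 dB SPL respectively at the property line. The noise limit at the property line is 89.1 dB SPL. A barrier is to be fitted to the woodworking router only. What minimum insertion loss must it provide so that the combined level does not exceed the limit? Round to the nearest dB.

The untreated sources together contribute 10^(82.7/10) = 1.862e+08, i.e. 82.70 dB SPL.
To meet 89.1 dB SPL overall, the treated woodworking router may contribute at most 10^(89.1/10) − 1.862e+08 = 6.266e+08, i.e. 87.97 dB SPL.
Required insertion loss = 93.1 − 87.97 = 5.13 dB.

5 dB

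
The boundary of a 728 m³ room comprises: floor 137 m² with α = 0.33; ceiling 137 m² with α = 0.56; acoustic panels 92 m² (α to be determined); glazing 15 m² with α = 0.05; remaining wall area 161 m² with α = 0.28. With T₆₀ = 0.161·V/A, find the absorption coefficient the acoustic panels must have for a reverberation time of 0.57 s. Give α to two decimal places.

A = 0.161·V/T₆₀ = 0.161·728/0.57 = 205.63 m² sabins.
Absorption from the other surfaces = 137·0.33 + 137·0.56 + 15·0.05 + 161·0.28 = 167.76 m², so the acoustic panels must supply 37.87 m² over 92 m².
α = 37.87/92 = 0.412.

0.41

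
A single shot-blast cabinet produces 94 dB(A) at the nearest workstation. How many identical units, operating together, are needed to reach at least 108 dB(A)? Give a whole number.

The shortfall is 108 − 94 = 14.0 dB, and N units add 10·log₁₀ N, so need 10·log₁₀ N ≥ 14.0.
N ≥ 10^(14.0/10) = 25.119, so N = 26.

26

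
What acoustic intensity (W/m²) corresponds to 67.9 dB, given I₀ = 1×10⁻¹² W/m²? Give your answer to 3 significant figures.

I/I₀ = 10^(67.9/10) = 6.166e+06, so I = 6.166e+06 × 10⁻¹² W/m².

6.17e-06 W/m²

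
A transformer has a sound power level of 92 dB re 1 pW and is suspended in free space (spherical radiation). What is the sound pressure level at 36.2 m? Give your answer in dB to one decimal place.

Free-field spherical radiation: L_p = L_w − 10·log₁₀(4π·r²), r = 36.2 m.
4π·r² = 1.647e+04 m², 10·log₁₀ of that is 42.166 dB.
L_p = 92 − 42.166 = 49.83 dB.

49.8 dB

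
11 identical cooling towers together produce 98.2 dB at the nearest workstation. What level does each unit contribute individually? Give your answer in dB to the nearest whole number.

88 dB

11 equal contributions raise the level by 10·log₁₀ 11 = 10.414 dB, so each unit alone gives 98.2 − 10.414.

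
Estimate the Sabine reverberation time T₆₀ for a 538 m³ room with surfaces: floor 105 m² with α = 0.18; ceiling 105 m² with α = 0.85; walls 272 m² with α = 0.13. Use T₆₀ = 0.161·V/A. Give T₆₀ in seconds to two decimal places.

A = Σ Sᵢαᵢ = 105·0.18 + 105·0.85 + 272·0.13 = 143.51 m².
T₆₀ = 0.161·V/A = 0.161·538/143.51 = 0.604 s.

0.60 s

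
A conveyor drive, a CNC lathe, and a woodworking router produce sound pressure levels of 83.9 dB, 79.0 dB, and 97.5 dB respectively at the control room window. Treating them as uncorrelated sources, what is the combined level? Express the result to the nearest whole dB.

98 dB

Incoherent sources combine by intensity addition: L_total = 10·log₁₀(Σ 10^(L_i/10)).
Σ 10^(L/10) = 10^(83.9/10) + 10^(79.0/10) + 10^(97.5/10) = 5.948e+09.
L_total = 10·log₁₀(5.948e+09) = 97.74 dB.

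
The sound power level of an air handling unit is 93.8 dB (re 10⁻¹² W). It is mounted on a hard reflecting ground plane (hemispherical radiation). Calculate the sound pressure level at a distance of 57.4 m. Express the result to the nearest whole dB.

Free-field hemispherical radiation: L_p = L_w − 10·log₁₀(2π·r²), r = 57.4 m.
2π·r² = 2.07e+04 m², 10·log₁₀ of that is 43.160 dB.
L_p = 93.8 − 43.160 = 50.64 dB.

51 dB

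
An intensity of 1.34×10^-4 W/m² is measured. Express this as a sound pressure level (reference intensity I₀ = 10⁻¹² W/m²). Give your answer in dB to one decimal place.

I/I₀ = 1.34×10^-4/10⁻¹² = 1.34×10^8, and L = 10·log₁₀(I/I₀).
L = 10·(0.1271 + 8) = 81.27 dB.

81.3 dB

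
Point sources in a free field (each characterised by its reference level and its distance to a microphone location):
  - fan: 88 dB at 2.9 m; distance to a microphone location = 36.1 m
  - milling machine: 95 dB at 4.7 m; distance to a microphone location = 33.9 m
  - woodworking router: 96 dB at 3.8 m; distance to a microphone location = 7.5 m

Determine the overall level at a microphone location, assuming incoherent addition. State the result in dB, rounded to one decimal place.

90.4 dB

First find each source's level at the receiver (point-source: −20·log₁₀(r/r_ref)), then combine on an intensity basis.
fan: 88 − 20·log₁₀(36.1/2.9) = 88 − 21.90 = 66.10 dB.
milling machine: 95 − 20·log₁₀(33.9/4.7) = 95 − 17.16 = 77.84 dB.
woodworking router: 96 − 20·log₁₀(7.5/3.8) = 96 − 5.91 = 90.09 dB.
Σ 10^(L/10) = 1.087e+09 → L_total = 10·log₁₀(1.087e+09) = 90.36 dB.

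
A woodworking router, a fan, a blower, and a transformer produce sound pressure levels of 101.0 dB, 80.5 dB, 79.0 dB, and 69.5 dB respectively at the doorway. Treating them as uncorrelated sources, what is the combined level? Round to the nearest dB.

101 dB

For uncorrelated sources the intensities add, so convert each level to linear form, sum, and take 10·log₁₀ of the total.
Σ 10^(L/10) = 10^(101.0/10) + 10^(80.5/10) + 10^(79.0/10) + 10^(69.5/10) = 1.279e+10.
L_total = 10·log₁₀(1.279e+10) = 101.07 dB.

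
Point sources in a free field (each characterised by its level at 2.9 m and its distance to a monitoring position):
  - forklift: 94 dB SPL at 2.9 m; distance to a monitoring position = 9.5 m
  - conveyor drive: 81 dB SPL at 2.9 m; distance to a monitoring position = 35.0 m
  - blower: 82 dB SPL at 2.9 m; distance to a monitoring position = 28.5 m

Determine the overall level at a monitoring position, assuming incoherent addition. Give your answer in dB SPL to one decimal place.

83.7 dB SPL

First find each source's level at the receiver (point-source: −20·log₁₀(r/r_ref)), then combine on an intensity basis.
forklift: 94 − 20·log₁₀(9.5/2.9) = 94 − 10.31 = 83.69 dB SPL.
conveyor drive: 81 − 20·log₁₀(35.0/2.9) = 81 − 21.63 = 59.37 dB SPL.
blower: 82 − 20·log₁₀(28.5/2.9) = 82 − 19.85 = 62.15 dB SPL.
Σ 10^(L/10) = 2.366e+08 → L_total = 10·log₁₀(2.366e+08) = 83.74 dB SPL.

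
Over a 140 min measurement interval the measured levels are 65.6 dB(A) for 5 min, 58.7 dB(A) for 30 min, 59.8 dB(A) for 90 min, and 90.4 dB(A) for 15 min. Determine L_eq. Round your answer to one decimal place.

The energy average is taken in the linear domain: L_eq = 10·log₁₀[(Σ tᵢ·10^(Lᵢ/10))/T], T = 140 min.
Σ tᵢ·10^(Lᵢ/10) = 5·10^(65.6/10) + 30·10^(58.7/10) + 90·10^(59.8/10) + 15·10^(90.4/10) = 1.657e+10.
L_eq = 10·log₁₀(1.657e+10/140) = 80.73 dB(A).

80.7 dB(A)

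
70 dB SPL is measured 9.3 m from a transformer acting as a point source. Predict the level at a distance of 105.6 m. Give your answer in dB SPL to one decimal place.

48.9 dB SPL

For a point source, L₂ = L₁ − 20·log₁₀(r₂/r₁).
L₂ = 70 − 20·log₁₀(105.6/9.3) = 70 − 21.104 = 48.90 dB SPL.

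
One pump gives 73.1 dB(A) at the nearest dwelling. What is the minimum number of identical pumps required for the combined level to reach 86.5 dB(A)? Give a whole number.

22

Need L₁ + 10·log₁₀ N ≥ 86.5, i.e. log₁₀ N ≥ 1.34.
N ≥ 10^(13.4/10) = 21.878, so N = 22.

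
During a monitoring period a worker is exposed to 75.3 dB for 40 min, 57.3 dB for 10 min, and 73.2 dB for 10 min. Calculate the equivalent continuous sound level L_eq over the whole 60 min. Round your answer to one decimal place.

Weight each interval's intensity by its duration and average over T = 60 min:
Σ tᵢ·10^(Lᵢ/10) = 40·10^(75.3/10) + 10·10^(57.3/10) + 10·10^(73.2/10) = 1.570e+09.
L_eq = 10·log₁₀(1.570e+09/60) = 74.18 dB.

74.2 dB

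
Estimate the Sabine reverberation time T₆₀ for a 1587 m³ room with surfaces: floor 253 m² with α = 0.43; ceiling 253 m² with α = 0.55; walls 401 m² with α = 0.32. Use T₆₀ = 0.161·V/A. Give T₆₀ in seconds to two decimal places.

0.68 s

Total absorption A = 253·0.43 + 253·0.55 + 401·0.32 = 376.26 m² sabins.
T₆₀ = 0.161·V/A = 0.161·1587/376.26 = 0.679 s.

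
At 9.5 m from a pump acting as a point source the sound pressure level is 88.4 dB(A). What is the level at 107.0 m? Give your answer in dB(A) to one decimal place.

67.4 dB(A)

For a point source, L₂ = L₁ − 20·log₁₀(r₂/r₁).
L₂ = 88.4 − 20·log₁₀(107.0/9.5) = 88.4 − 21.033 = 67.37 dB(A).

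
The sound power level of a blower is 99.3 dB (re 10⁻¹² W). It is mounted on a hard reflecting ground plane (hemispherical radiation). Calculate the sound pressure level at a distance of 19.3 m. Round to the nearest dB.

66 dB

Free-field hemispherical radiation: L_p = L_w − 10·log₁₀(2π·r²), r = 19.3 m.
2π·r² = 2340 m², 10·log₁₀ of that is 33.693 dB.
L_p = 99.3 − 33.693 = 65.61 dB.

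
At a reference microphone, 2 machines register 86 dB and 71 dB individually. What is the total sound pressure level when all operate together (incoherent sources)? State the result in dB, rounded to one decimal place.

86.1 dB

Incoherent sources combine by intensity addition: L_total = 10·log₁₀(Σ 10^(L_i/10)).
Σ 10^(L/10) = 10^(86/10) + 10^(71/10) = 4.107e+08.
L_total = 10·log₁₀(4.107e+08) = 86.14 dB.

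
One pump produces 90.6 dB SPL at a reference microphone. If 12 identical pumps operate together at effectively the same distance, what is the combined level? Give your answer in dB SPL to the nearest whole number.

L_total = L₁ + 10·log₁₀ N for N identical incoherent sources.
L_total = 90.6 + 10·log₁₀(12) = 90.6 + 10.792 = 101.39 dB SPL.

101 dB SPL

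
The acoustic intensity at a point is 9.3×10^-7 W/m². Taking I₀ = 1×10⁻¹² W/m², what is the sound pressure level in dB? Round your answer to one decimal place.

59.7 dB

Dividing by I₀ shifts the exponent by 12: I/I₀ = 9.3×10^5.
L = 10·(0.9685 + 5) = 59.68 dB.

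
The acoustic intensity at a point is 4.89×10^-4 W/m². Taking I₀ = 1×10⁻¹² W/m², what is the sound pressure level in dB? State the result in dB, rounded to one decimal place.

86.9 dB

Dividing by I₀ shifts the exponent by 12: I/I₀ = 4.89×10^8.
L = 10·(0.6893 + 8) = 86.89 dB.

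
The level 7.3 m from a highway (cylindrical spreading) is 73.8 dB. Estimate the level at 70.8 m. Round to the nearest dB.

64 dB

Cylindrical spreading from a line source gives a 10·log₁₀(r₂/r₁) drop.
L₂ = 73.8 − 10·log₁₀(70.8/7.3) = 73.8 − 9.867 = 63.93 dB.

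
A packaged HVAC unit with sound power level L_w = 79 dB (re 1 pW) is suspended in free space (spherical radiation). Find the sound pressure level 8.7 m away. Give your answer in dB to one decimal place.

49.2 dB

L_p = L_w − 10·log₁₀(4π·r²) with r = 8.7 m.
4π·r² = 951.1 m², 10·log₁₀ of that is 29.782 dB.
L_p = 79 − 29.782 = 49.22 dB.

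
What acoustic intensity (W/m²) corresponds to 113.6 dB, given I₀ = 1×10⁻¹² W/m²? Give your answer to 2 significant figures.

I/I₀ = 10^(113.6/10) = 2.291e+11, so I = 2.291e+11 × 10⁻¹² W/m².

0.23 W/m²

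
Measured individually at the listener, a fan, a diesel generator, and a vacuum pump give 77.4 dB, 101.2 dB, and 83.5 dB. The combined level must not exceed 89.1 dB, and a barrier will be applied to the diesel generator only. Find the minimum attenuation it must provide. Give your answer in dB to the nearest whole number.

The untreated sources together contribute 10^(77.4/10) + 10^(83.5/10) = 2.788e+08, i.e. 84.45 dB.
The limit corresponds to 10^(89.1/10) = 8.128e+08; subtracting the fixed part leaves 5.340e+08 for the diesel generator, i.e. 87.28 dB.
Required insertion loss = 101.2 − 87.28 = 13.92 dB.

14 dB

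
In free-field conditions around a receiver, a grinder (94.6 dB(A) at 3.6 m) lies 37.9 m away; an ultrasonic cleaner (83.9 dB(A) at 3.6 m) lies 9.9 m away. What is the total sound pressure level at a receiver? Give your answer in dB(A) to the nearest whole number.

78 dB(A)

Propagate each source to the receiver with L = L_ref − 20·log₁₀(r/r_ref), then add intensities.
grinder: 94.6 − 20·log₁₀(37.9/3.6) = 94.6 − 20.45 = 74.15 dB(A).
ultrasonic cleaner: 83.9 − 20·log₁₀(9.9/3.6) = 83.9 − 8.79 = 75.11 dB(A).
Σ 10^(L/10) = 5.848e+07 → L_total = 10·log₁₀(5.848e+07) = 77.67 dB(A).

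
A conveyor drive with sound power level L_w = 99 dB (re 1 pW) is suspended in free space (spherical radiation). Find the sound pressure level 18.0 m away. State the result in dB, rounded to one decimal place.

62.9 dB

The power spreads over a sphere of area 4π·r², so L_p = L_w − 10·log₁₀(4π·r²).
4π·r² = 4072 m², 10·log₁₀ of that is 36.098 dB.
L_p = 99 − 36.098 = 62.90 dB.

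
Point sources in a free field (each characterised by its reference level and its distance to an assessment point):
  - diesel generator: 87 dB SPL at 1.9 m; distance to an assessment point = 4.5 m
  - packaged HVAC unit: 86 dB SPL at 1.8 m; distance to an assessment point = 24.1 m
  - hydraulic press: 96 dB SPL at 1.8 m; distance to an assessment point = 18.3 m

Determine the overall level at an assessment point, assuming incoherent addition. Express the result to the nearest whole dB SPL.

81 dB SPL

First find each source's level at the receiver (point-source: −20·log₁₀(r/r_ref)), then combine on an intensity basis.
diesel generator: 87 − 20·log₁₀(4.5/1.9) = 87 − 7.49 = 79.51 dB SPL.
packaged HVAC unit: 86 − 20·log₁₀(24.1/1.8) = 86 − 22.53 = 63.47 dB SPL.
hydraulic press: 96 − 20·log₁₀(18.3/1.8) = 96 − 20.14 = 75.86 dB SPL.
Σ 10^(L/10) = 1.301e+08 → L_total = 10·log₁₀(1.301e+08) = 81.14 dB SPL.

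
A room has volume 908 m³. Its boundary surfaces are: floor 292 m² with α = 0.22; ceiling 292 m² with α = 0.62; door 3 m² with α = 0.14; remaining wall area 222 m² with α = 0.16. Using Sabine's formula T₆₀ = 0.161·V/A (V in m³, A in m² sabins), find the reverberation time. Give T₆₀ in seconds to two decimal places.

0.52 s

Summing Sᵢαᵢ: 292·0.22 + 292·0.62 + 3·0.14 + 222·0.16 = 281.22 m².
T₆₀ = 0.161 × 908 / 281.22 = 0.520 s.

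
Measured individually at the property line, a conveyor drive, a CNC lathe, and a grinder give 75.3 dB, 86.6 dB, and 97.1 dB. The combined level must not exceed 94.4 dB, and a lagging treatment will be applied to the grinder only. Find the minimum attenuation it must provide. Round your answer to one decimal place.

3.6 dB

Fixed contribution from the other sources: Σ 10^(L/10) = 10^(75.3/10) + 10^(86.6/10) = 4.910e+08 (86.91 dB).
The limit corresponds to 10^(94.4/10) = 2.754e+09; subtracting the fixed part leaves 2.263e+09 for the grinder, i.e. 93.55 dB.
So the grinder must be reduced from 97.1 to 93.55 dB: IL = 3.55 dB.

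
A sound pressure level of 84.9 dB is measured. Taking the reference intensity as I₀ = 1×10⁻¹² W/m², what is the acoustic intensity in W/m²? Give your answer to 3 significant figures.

L = 10·log₁₀(I/I₀) ⇒ I = I₀·10^(L/10) = 10⁻¹² × 10^8.49.

0.000309 W/m²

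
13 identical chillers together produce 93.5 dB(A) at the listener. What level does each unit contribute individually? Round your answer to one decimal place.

82.4 dB(A)

Dividing the total intensity by 13 lowers the level by 10·log₁₀ 13 = 11.139 dB: L₁ = 93.5 − 11.139.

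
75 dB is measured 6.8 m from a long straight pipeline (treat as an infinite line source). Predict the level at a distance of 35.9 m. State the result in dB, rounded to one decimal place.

Cylindrical spreading from a line source gives a 10·log₁₀(r₂/r₁) drop.
L₂ = 75 − 10·log₁₀(35.9/6.8) = 75 − 7.226 = 67.77 dB.

67.8 dB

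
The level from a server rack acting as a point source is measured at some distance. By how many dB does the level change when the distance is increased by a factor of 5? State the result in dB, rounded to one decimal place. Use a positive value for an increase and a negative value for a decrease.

-14.0 dB

A point source loses 6 dB per doubling of distance; generally ΔL = −20·log₁₀(r₂/r₁).
ΔL = −20·log₁₀(5) = -13.98 dB.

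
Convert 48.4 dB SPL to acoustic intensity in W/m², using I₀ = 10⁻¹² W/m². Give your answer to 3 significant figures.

6.92e-08 W/m²

I/I₀ = 10^(48.4/10) = 6.918e+04, so I = 6.918e+04 × 10⁻¹² W/m².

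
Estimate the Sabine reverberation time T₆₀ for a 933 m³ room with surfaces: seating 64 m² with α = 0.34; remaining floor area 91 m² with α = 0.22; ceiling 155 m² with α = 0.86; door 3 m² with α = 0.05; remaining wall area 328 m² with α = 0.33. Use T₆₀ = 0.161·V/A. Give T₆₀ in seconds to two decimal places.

Summing Sᵢαᵢ: 64·0.34 + 91·0.22 + 155·0.86 + 3·0.05 + 328·0.33 = 283.47 m².
T₆₀ = 0.161 × 933 / 283.47 = 0.530 s.

0.53 s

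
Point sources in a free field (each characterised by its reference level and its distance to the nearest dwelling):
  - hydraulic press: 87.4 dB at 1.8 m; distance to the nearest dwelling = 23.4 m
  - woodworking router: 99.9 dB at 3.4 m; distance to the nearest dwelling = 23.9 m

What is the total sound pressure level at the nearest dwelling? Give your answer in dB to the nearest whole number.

83 dB

Propagate each source to the receiver with L = L_ref − 20·log₁₀(r/r_ref), then add intensities.
hydraulic press: 87.4 − 20·log₁₀(23.4/1.8) = 87.4 − 22.28 = 65.12 dB.
woodworking router: 99.9 − 20·log₁₀(23.9/3.4) = 99.9 − 16.94 = 82.96 dB.
Σ 10^(L/10) = 2.010e+08 → L_total = 10·log₁₀(2.010e+08) = 83.03 dB.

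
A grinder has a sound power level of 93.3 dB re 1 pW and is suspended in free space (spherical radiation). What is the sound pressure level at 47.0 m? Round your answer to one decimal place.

L_p = L_w − 10·log₁₀(4π·r²) with r = 47.0 m.
4π·r² = 2.776e+04 m², 10·log₁₀ of that is 44.434 dB.
L_p = 93.3 − 44.434 = 48.87 dB.

48.9 dB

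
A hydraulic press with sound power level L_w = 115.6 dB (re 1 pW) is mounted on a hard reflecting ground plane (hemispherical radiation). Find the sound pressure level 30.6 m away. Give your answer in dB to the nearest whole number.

L_p = L_w − 10·log₁₀(2π·r²) with r = 30.6 m.
2π·r² = 5883 m², 10·log₁₀ of that is 37.696 dB.
L_p = 115.6 − 37.696 = 77.90 dB.

78 dB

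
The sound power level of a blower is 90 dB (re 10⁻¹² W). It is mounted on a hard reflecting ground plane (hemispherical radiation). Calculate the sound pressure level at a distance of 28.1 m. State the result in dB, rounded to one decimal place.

L_p = L_w − 10·log₁₀(2π·r²) with r = 28.1 m.
2π·r² = 4961 m², 10·log₁₀ of that is 36.956 dB.
L_p = 90 − 36.956 = 53.04 dB.

53.0 dB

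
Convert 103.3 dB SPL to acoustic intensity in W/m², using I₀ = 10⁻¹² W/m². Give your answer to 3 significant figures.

L = 10·log₁₀(I/I₀) ⇒ I = I₀·10^(L/10) = 10⁻¹² × 10^10.33.

0.0214 W/m²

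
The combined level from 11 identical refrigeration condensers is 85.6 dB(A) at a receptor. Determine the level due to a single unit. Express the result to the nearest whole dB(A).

11 equal contributions raise the level by 10·log₁₀ 11 = 10.414 dB, so each unit alone gives 85.6 − 10.414.

75 dB(A)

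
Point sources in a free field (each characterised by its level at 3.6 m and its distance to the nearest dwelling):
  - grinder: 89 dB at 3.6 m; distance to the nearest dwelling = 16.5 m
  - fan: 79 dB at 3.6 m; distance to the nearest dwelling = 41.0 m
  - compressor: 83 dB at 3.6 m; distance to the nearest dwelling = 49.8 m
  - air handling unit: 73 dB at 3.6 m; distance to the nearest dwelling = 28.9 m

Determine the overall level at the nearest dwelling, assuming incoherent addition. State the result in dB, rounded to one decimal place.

Apply inverse-square spreading to bring every level to the receiver, then sum 10^(L/10).
grinder: 89 − 20·log₁₀(16.5/3.6) = 89 − 13.22 = 75.78 dB.
fan: 79 − 20·log₁₀(41.0/3.6) = 79 − 21.13 = 57.87 dB.
compressor: 83 − 20·log₁₀(49.8/3.6) = 83 − 22.82 = 60.18 dB.
air handling unit: 73 − 20·log₁₀(28.9/3.6) = 73 − 18.09 = 54.91 dB.
Σ 10^(L/10) = 3.978e+07 → L_total = 10·log₁₀(3.978e+07) = 76.00 dB.

76.0 dB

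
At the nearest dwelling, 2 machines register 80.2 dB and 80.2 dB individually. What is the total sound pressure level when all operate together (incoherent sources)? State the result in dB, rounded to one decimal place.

Incoherent sources combine by intensity addition: L_total = 10·log₁₀(Σ 10^(L_i/10)).
Σ 10^(L/10) = 10^(80.2/10) + 10^(80.2/10) = 2.094e+08.
L_total = 10·log₁₀(2.094e+08) = 83.21 dB.

83.2 dB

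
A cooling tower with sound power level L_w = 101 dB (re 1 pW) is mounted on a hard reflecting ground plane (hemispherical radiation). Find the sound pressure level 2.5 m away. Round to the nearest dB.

85 dB

Free-field hemispherical radiation: L_p = L_w − 10·log₁₀(2π·r²), r = 2.5 m.
2π·r² = 39.27 m², 10·log₁₀ of that is 15.941 dB.
L_p = 101 − 15.941 = 85.06 dB.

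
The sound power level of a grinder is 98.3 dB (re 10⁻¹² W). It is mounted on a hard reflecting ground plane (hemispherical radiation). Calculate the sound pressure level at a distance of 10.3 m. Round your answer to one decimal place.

L_p = L_w − 10·log₁₀(2π·r²) with r = 10.3 m.
2π·r² = 666.6 m², 10·log₁₀ of that is 28.239 dB.
L_p = 98.3 − 28.239 = 70.06 dB.

70.1 dB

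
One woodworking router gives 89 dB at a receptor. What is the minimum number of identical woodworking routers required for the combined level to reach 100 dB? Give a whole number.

N identical sources give L₁ + 10·log₁₀ N, so require 10·log₁₀ N ≥ 100 − 89 = 11.0 dB.
N ≥ 10^(11.0/10) = 12.589, so N = 13.

13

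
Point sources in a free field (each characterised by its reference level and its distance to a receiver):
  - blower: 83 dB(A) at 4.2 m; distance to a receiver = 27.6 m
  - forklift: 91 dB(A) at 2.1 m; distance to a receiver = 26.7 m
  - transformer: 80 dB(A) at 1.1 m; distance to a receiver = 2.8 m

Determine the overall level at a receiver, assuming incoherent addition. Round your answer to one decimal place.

74.4 dB(A)

First find each source's level at the receiver (point-source: −20·log₁₀(r/r_ref)), then combine on an intensity basis.
blower: 83 − 20·log₁₀(27.6/4.2) = 83 − 16.35 = 66.65 dB(A).
forklift: 91 − 20·log₁₀(26.7/2.1) = 91 − 22.09 = 68.91 dB(A).
transformer: 80 − 20·log₁₀(2.8/1.1) = 80 − 8.12 = 71.88 dB(A).
Σ 10^(L/10) = 2.784e+07 → L_total = 10·log₁₀(2.784e+07) = 74.45 dB(A).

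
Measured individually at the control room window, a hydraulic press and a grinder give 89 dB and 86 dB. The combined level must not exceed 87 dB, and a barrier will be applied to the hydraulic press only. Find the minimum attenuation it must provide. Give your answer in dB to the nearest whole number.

The untreated sources together contribute 10^(86/10) = 3.981e+08, i.e. 86.00 dB.
To meet 87 dB overall, the treated hydraulic press may contribute at most 10^(87/10) − 3.981e+08 = 1.031e+08, i.e. 80.13 dB.
So the hydraulic press must be reduced from 89 to 80.13 dB: IL = 8.87 dB.

9 dB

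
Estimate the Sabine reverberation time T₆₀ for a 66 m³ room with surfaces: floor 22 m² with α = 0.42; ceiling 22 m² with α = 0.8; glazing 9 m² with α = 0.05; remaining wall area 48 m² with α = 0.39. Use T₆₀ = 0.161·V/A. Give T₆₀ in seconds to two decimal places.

Summing Sᵢαᵢ: 22·0.42 + 22·0.8 + 9·0.05 + 48·0.39 = 46.01 m².
T₆₀ = 0.161·V/A = 0.161·66/46.01 = 0.231 s.

0.23 s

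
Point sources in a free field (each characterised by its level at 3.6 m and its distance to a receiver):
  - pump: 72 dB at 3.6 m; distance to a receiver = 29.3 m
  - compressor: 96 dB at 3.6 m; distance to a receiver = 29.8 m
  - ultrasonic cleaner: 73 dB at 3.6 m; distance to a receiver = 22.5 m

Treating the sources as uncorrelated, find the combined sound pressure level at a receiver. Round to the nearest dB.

78 dB

Propagate each source to the receiver with L = L_ref − 20·log₁₀(r/r_ref), then add intensities.
pump: 72 − 20·log₁₀(29.3/3.6) = 72 − 18.21 = 53.79 dB.
compressor: 96 − 20·log₁₀(29.8/3.6) = 96 − 18.36 = 77.64 dB.
ultrasonic cleaner: 73 − 20·log₁₀(22.5/3.6) = 73 − 15.92 = 57.08 dB.
Σ 10^(L/10) = 5.885e+07 → L_total = 10·log₁₀(5.885e+07) = 77.70 dB.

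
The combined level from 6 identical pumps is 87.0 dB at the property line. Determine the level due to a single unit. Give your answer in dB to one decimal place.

For N identical incoherent sources L_total = L₁ + 10·log₁₀ N, so L₁ = 87.0 − 10·log₁₀(6) = 87.0 − 7.782.

79.2 dB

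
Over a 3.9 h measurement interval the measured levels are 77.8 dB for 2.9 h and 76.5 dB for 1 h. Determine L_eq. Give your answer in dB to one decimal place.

The energy average is taken in the linear domain: L_eq = 10·log₁₀[(Σ tᵢ·10^(Lᵢ/10))/T], T = 3.9 h.
Σ tᵢ·10^(Lᵢ/10) = 2.9·10^(77.8/10) + 1·10^(76.5/10) = 2.194e+08.
L_eq = 10·log₁₀(2.194e+08/3.9) = 77.50 dB.

77.5 dB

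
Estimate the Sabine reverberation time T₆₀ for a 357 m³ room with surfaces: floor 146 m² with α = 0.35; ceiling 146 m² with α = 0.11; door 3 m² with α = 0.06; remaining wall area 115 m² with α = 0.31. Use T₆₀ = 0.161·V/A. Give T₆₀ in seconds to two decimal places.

Summing Sᵢαᵢ: 146·0.35 + 146·0.11 + 3·0.06 + 115·0.31 = 102.99 m².
T₆₀ = 0.161·V/A = 0.161·357/102.99 = 0.558 s.

0.56 s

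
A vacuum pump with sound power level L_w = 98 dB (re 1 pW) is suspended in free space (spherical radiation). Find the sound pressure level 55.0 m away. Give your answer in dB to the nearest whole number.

52 dB

Free-field spherical radiation: L_p = L_w − 10·log₁₀(4π·r²), r = 55.0 m.
4π·r² = 3.801e+04 m², 10·log₁₀ of that is 45.799 dB.
L_p = 98 − 45.799 = 52.20 dB.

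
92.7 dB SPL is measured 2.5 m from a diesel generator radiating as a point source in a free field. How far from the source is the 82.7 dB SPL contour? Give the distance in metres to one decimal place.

7.9 m

For a point source L₁ − L₂ = 20·log₁₀(r₂/r₁), so r₂ = r₁·10^((L₁−L₂)/20).
r₂ = 2.5·10^((92.7−82.7)/20) = 2.5·10^(10.0/20) = 7.91 m.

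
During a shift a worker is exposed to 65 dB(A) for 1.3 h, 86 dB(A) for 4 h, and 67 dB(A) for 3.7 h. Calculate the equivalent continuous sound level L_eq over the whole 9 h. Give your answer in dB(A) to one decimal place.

The energy average is taken in the linear domain: L_eq = 10·log₁₀[(Σ tᵢ·10^(Lᵢ/10))/T], T = 9 h.
Σ tᵢ·10^(Lᵢ/10) = 1.3·10^(65/10) + 4·10^(86/10) + 3.7·10^(67/10) = 1.615e+09.
L_eq = 10·log₁₀(1.615e+09/9) = 82.54 dB(A).

82.5 dB(A)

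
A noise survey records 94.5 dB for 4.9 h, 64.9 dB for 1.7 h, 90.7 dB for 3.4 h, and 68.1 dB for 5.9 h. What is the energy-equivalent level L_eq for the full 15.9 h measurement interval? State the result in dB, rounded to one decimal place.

L_eq = 10·log₁₀[(1/T)·Σ tᵢ·10^(Lᵢ/10)] with T = 15.9 h.
Σ tᵢ·10^(Lᵢ/10) = 4.9·10^(94.5/10) + 1.7·10^(64.9/10) + 3.4·10^(90.7/10) + 5.9·10^(68.1/10) = 1.785e+10.
L_eq = 10·log₁₀(1.785e+10/15.9) = 90.50 dB.

90.5 dB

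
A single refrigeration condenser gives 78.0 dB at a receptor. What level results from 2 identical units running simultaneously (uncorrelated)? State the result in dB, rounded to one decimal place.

N identical incoherent sources raise the level by 10·log₁₀ N.
L_total = 78.0 + 10·log₁₀(2) = 78.0 + 3.010 = 81.01 dB.

81.0 dB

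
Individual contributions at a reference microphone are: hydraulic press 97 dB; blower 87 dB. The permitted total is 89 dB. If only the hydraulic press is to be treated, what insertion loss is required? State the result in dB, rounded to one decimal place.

The untreated sources together contribute 10^(87/10) = 5.012e+08, i.e. 87.00 dB.
To meet 89 dB overall, the treated hydraulic press may contribute at most 10^(89/10) − 5.012e+08 = 2.931e+08, i.e. 84.67 dB.
So the hydraulic press must be reduced from 97 to 84.67 dB: IL = 12.33 dB.

12.3 dB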